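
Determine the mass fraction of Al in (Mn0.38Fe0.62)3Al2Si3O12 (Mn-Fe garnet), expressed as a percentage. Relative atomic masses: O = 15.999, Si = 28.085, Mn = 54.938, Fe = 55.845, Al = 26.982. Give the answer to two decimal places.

10.86 mass %

Formula mass = 1.14*54.938 + 1.86*55.845 + 2*26.982 + 3*28.085 + 12*15.999 = 496.708 g/mol, of which 53.964 g is Al.
So Al makes up 53.964/496.708 = 0.1086 of the mass, i.e. 10.86%.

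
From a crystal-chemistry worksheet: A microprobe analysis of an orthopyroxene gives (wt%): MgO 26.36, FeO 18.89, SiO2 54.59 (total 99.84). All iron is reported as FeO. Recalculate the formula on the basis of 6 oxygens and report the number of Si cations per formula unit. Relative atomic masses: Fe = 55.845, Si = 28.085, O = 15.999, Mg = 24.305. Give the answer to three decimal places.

1.994 Si apfu

26.36 wt% MgO ÷ 40.304 g/mol = 0.65403 mol, giving 0.65403 Mg and 0.65403 O.
18.89 wt% FeO ÷ 71.844 g/mol = 0.26293 mol, giving 0.26293 Fe and 0.26293 O.
54.59 wt% SiO2 ÷ 60.083 g/mol = 0.90858 mol, giving 0.90858 Si and 1.81716 O.
Oxygen sums to 2.73412; scaling by 6/2.73412 = 2.19449 puts the formula on 6 O.
Si: 0.90858 × 2.19449 = 1.994 atoms per formula unit.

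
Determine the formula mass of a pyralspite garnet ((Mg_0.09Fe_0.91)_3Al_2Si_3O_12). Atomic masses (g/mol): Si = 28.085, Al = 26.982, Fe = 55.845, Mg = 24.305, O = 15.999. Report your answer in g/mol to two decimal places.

489.23 g/mol

M = 0.27×24.305 + 2.73×55.845 + 2×26.982 + 3×28.085 + 12×15.999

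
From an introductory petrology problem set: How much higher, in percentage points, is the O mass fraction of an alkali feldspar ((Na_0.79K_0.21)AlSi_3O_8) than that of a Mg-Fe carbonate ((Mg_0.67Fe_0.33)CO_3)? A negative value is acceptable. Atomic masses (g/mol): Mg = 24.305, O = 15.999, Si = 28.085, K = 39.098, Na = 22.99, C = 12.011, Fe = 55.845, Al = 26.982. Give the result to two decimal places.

First mineral: 127.992 g O in 265.602 g formula = 48.19 wt% O.
Second mineral: 47.997 g O in 94.721 g formula = 50.67 wt% O.
48.19% − 50.67% gives a difference of -2.48 percentage points.

-2.48 percentage points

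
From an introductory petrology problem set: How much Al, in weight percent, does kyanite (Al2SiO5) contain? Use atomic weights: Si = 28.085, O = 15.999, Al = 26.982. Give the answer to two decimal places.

33.30 weight percent

M(Al2SiO5) = 162.044 g/mol.
Al contributes 2 × 26.982 = 53.964 g per mole.
53.964/162.044 = 0.3330 → 33.30%.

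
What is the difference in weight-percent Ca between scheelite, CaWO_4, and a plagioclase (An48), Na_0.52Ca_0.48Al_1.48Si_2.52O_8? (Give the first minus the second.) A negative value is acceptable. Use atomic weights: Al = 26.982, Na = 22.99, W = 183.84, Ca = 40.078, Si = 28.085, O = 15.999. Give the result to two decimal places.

6.79 percentage points

First mineral: 40.078 g Ca in 287.914 g formula = 13.92 wt% Ca.
Second mineral: 19.237 g Ca in 269.892 g formula = 7.13 wt% Ca.
13.92% − 7.13% gives a difference of 6.79 percentage points.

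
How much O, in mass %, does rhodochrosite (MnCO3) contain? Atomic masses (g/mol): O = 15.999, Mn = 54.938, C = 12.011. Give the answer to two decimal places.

Molar mass of MnCO3: 1·54.938 + 1·12.011 + 3·15.999 = 114.946 g/mol.
Mass of O per formula unit: 3 × 15.999 = 47.997 g.
Weight fraction O = 47.997 / 114.946 = 0.4176.

41.76 mass %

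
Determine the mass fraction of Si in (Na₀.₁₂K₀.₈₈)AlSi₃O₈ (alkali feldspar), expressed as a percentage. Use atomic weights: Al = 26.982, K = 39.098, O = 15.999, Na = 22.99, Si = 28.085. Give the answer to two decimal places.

Formula mass = 0.12*22.99 + 0.88*39.098 + 1*26.982 + 3*28.085 + 8*15.999 = 276.394 g/mol, of which 84.255 g is Si.
So Si makes up 84.255/276.394 = 0.3048 of the mass, i.e. 30.48%.

30.48 mass %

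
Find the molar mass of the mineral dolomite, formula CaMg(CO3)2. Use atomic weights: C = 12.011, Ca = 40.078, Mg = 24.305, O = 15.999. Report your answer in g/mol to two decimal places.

The formula mass is the sum 1*40.078 + 1*24.305 + 2*12.011 + 6*15.999.

184.40 g/mol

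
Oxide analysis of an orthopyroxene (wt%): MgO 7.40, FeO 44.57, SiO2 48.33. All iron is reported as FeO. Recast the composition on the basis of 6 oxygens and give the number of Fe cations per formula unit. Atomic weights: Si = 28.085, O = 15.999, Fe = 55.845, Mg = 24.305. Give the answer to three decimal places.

7.40 wt% MgO ÷ 40.304 g/mol = 0.18360 mol, giving 0.18360 Mg and 0.18360 O.
44.57 wt% FeO ÷ 71.844 g/mol = 0.62037 mol, giving 0.62037 Fe and 0.62037 O.
48.33 wt% SiO2 ÷ 60.083 g/mol = 0.80439 mol, giving 0.80439 Si and 1.60878 O.
Oxygen sums to 2.41275; scaling by 6/2.41275 = 2.48679 puts the formula on 6 O.
Fe: 0.62037 × 2.48679 = 1.543 atoms per formula unit.

1.543 Fe apfu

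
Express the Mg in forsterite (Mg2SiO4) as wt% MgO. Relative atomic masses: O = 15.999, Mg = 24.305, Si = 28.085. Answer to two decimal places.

Molar mass of Mg2SiO4 = 2×24.305 + 1×28.085 + 4×15.999 = 140.691 g/mol.
Each formula unit contains 2 Mg, equivalent to 2/1 = 2.0000 mol MgO.
M(MgO) = 1×24.305 + 1×15.999 = 40.304 g/mol.
Mass of MgO per formula unit = 2.0000 × 40.304 = 80.608 g.
MgO wt% = 80.608 / 140.691 × 100 = 57.29%.

57.29 wt%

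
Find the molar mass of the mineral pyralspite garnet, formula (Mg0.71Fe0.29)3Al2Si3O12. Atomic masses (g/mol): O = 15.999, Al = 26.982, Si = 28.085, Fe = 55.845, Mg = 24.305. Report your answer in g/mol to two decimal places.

430.56 g/mol

The formula mass is the sum 2.13*24.305 + 0.87*55.845 + 2*26.982 + 3*28.085 + 12*15.999.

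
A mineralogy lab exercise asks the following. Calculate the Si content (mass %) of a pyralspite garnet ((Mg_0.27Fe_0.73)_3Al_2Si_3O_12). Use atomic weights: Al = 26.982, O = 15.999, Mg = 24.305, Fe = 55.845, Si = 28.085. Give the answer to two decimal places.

17.84 mass %

M((Mg_0.27Fe_0.73)_3Al_2Si_3O_12) = 472.195 g/mol.
Si contributes 3 × 28.085 = 84.255 g per mole.
84.255/472.195 = 0.1784 → 17.84%.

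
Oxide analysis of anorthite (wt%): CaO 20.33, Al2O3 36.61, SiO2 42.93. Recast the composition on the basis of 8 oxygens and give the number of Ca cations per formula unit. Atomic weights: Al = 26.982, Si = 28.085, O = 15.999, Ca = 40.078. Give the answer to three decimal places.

1.011 Ca apfu

20.33 wt% CaO ÷ 56.077 g/mol = 0.36254 mol, giving 0.36254 Ca and 0.36254 O.
36.61 wt% Al2O3 ÷ 101.961 g/mol = 0.35906 mol, giving 0.71812 Al and 1.07718 O.
42.93 wt% SiO2 ÷ 60.083 g/mol = 0.71451 mol, giving 0.71451 Si and 1.42902 O.
Oxygen sums to 2.86874; scaling by 8/2.86874 = 2.78868 puts the formula on 8 O.
Ca: 0.36254 × 2.78868 = 1.011 atoms per formula unit.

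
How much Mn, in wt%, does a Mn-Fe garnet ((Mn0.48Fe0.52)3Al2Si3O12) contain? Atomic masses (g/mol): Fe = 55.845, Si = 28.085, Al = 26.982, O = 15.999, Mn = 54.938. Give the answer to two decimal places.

M((Mn0.48Fe0.52)3Al2Si3O12) = 496.436 g/mol.
Mn contributes 1.44 × 54.938 = 79.111 g per mole.
79.111/496.436 = 0.1594 → 15.94%.

15.94 wt%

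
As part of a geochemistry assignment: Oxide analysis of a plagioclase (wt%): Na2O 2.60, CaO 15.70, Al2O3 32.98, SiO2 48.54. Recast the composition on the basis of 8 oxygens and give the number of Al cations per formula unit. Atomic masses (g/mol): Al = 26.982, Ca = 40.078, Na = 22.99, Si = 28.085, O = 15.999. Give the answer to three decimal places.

2.60 wt% Na2O ÷ 61.979 g/mol = 0.04195 mol, giving 0.08390 Na and 0.04195 O.
15.70 wt% CaO ÷ 56.077 g/mol = 0.27997 mol, giving 0.27997 Ca and 0.27997 O.
32.98 wt% Al2O3 ÷ 101.961 g/mol = 0.32346 mol, giving 0.64692 Al and 0.97038 O.
48.54 wt% SiO2 ÷ 60.083 g/mol = 0.80788 mol, giving 0.80788 Si and 1.61576 O.
Oxygen sums to 2.90806; scaling by 8/2.90806 = 2.75097 puts the formula on 8 O.
Al: 0.64692 × 2.75097 = 1.780 atoms per formula unit.

1.780 Al apfu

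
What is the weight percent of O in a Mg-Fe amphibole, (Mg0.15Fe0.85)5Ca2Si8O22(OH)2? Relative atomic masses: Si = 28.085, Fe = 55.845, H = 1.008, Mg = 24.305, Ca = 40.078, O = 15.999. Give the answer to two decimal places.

40.57 mass %

Formula mass = 0.75×24.305 + 4.25×55.845 + 2×40.078 + 8×28.085 + 24×15.999 + 2×1.008 = 946.398 g/mol, of which 383.976 g is O.
So O makes up 383.976/946.398 = 0.4057 of the mass, i.e. 40.57%.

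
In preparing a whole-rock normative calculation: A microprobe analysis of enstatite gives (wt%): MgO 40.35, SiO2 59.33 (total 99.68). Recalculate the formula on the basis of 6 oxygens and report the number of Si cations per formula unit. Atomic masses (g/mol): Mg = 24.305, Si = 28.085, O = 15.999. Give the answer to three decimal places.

1.991 Si apfu

40.35 wt% MgO ÷ 40.304 g/mol = 1.00114 mol, giving 1.00114 Mg and 1.00114 O.
59.33 wt% SiO2 ÷ 60.083 g/mol = 0.98747 mol, giving 0.98747 Si and 1.97494 O.
Oxygen sums to 2.97608; scaling by 6/2.97608 = 2.01607 puts the formula on 6 O.
Si: 0.98747 × 2.01607 = 1.991 atoms per formula unit.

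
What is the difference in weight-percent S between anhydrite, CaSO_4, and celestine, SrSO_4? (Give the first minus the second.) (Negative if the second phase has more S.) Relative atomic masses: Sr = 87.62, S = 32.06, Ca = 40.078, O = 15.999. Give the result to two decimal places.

6.10 percentage points

S in CaSO_4: molar mass 136.134 g/mol; 1×32.06 = 32.060 g → 23.55 wt%.
S in SrSO_4: molar mass 183.676 g/mol; 1×32.06 = 32.060 g → 17.45 wt%.
Difference = 23.55 − 17.45 = 6.10 percentage points.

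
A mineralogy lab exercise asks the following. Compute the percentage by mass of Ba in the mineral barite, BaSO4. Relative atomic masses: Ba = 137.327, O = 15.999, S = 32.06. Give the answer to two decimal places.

58.84 wt%

Molar mass of BaSO4: 1·137.327 + 1·32.06 + 4·15.999 = 233.383 g/mol.
Mass of Ba per formula unit: 1 × 137.327 = 137.327 g.
Weight fraction Ba = 137.327 / 233.383 = 0.5884.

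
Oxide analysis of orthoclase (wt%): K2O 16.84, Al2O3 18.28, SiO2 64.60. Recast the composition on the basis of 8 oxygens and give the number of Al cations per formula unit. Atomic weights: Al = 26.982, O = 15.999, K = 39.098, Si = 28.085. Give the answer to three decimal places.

1.001 Al apfu

K2O (M=94.195): mol = 0.17878; K = 0.35756, O = 0.17878.
Al2O3 (M=101.961): mol = 0.17928; Al = 0.35856, O = 0.53784.
SiO2 (M=60.083): mol = 1.07518; Si = 1.07518, O = 2.15036.
ΣO = 2.86698; factor = 8/ΣO = 2.79039.
Al apfu = 0.35856 × 2.79039 = 1.001.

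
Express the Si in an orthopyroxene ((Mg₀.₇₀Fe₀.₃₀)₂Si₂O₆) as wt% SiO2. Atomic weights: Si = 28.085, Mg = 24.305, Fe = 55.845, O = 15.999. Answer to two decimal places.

Molar mass of (Mg₀.₇₀Fe₀.₃₀)₂Si₂O₆ = 1.40*24.305 + 0.60*55.845 + 2*28.085 + 6*15.999 = 219.698 g/mol.
Each formula unit contains 2 Si, equivalent to 2/1 = 2.0000 mol SiO2.
M(SiO2) = 1×28.085 + 2×15.999 = 60.083 g/mol.
Mass of SiO2 per formula unit = 2.0000 × 60.083 = 120.166 g.
SiO2 wt% = 120.166 / 219.698 × 100 = 54.70%.

54.70 wt%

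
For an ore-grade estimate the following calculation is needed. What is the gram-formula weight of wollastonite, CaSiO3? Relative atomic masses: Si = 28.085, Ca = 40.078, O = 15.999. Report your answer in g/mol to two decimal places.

116.16 g/mol

The formula mass is the sum 1×40.078 + 1×28.085 + 3×15.999.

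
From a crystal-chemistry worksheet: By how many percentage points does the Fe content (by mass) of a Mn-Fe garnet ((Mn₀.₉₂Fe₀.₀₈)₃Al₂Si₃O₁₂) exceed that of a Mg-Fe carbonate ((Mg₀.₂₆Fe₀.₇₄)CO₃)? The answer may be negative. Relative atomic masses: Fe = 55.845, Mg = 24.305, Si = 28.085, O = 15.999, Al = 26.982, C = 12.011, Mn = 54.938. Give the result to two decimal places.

-35.68 percentage points

First mineral: 13.403 g Fe in 495.239 g formula = 2.71 wt% Fe.
Second mineral: 41.325 g Fe in 107.653 g formula = 38.39 wt% Fe.
2.71% − 38.39% gives a difference of -35.68 percentage points.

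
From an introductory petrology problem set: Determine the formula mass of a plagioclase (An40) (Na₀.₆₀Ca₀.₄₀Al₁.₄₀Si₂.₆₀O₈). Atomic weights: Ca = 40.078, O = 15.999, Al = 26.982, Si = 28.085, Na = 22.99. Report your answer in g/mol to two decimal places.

268.61 g/mol

Na: 0.60 × 22.99 = 13.7940
Ca: 0.40 × 40.078 = 16.0312
Al: 1.40 × 26.982 = 37.7748
Si: 2.60 × 28.085 = 73.0210
O: 8 × 15.999 = 127.9920
Summing the contributions gives the formula mass.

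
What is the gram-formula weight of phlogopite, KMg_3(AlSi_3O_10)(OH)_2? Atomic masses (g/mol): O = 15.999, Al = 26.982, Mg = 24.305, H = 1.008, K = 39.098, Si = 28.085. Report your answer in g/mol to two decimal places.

417.25 g/mol

K: 1 × 39.098 = 39.0980
Mg: 3 × 24.305 = 72.9150
Al: 1 × 26.982 = 26.9820
Si: 3 × 28.085 = 84.2550
O: 12 × 15.999 = 191.9880
H: 2 × 1.008 = 2.0160
Summing the contributions gives the formula mass.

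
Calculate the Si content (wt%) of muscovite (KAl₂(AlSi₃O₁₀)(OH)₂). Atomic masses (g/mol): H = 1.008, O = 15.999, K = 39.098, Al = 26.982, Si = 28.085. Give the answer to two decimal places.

Molar mass of KAl₂(AlSi₃O₁₀)(OH)₂: 1*39.098 + 3*26.982 + 3*28.085 + 12*15.999 + 2*1.008 = 398.303 g/mol.
Mass of Si per formula unit: 3 × 28.085 = 84.255 g.
Weight fraction Si = 84.255 / 398.303 = 0.2115.

21.15 wt%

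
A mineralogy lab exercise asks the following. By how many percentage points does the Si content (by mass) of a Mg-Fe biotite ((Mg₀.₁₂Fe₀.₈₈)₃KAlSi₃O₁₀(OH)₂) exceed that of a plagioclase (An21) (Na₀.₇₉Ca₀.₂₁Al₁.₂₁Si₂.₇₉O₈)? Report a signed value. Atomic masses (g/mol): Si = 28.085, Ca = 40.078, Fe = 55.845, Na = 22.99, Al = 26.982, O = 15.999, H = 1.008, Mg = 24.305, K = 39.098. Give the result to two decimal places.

M((Mg₀.₁₂Fe₀.₈₈)₃KAlSi₃O₁₀(OH)₂) = 500.520 g/mol, so wt% Si = 84.255/500.520 × 100 = 16.83%.
M(Na₀.₇₉Ca₀.₂₁Al₁.₂₁Si₂.₇₉O₈) = 265.576 g/mol, so wt% Si = 78.357/265.576 × 100 = 29.50%.
16.83 − 29.50 = -12.67 pp.

-12.67 percentage points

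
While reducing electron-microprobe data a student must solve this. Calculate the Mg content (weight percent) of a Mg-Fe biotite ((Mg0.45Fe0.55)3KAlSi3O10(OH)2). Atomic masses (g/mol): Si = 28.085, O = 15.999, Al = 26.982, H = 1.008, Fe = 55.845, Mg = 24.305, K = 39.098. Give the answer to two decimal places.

6.99 weight percent

M((Mg0.45Fe0.55)3KAlSi3O10(OH)2) = 469.295 g/mol.
Mg contributes 1.35 × 24.305 = 32.812 g per mole.
32.812/469.295 = 0.0699 → 6.99%.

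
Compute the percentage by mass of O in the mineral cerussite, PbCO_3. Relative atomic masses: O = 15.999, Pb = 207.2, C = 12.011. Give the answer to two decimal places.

Molar mass of PbCO_3: 1×207.2 + 1×12.011 + 3×15.999 = 267.208 g/mol.
Mass of O per formula unit: 3 × 15.999 = 47.997 g.
Weight fraction O = 47.997 / 267.208 = 0.1796.

17.96 weight percent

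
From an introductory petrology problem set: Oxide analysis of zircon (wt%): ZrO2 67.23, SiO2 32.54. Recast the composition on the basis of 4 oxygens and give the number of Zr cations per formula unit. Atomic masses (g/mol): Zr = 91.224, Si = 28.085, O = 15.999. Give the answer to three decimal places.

67.23 wt% ZrO2 ÷ 123.222 g/mol = 0.54560 mol, giving 0.54560 Zr and 1.09120 O.
32.54 wt% SiO2 ÷ 60.083 g/mol = 0.54158 mol, giving 0.54158 Si and 1.08316 O.
Oxygen sums to 2.17436; scaling by 4/2.17436 = 1.83962 puts the formula on 4 O.
Zr: 0.54560 × 1.83962 = 1.004 atoms per formula unit.

1.004 Zr apfu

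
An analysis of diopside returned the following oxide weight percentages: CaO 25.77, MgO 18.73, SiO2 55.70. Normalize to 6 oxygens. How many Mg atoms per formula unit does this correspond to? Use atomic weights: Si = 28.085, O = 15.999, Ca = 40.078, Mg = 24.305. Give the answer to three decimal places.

25.77 wt% CaO ÷ 56.077 g/mol = 0.45955 mol, giving 0.45955 Ca and 0.45955 O.
18.73 wt% MgO ÷ 40.304 g/mol = 0.46472 mol, giving 0.46472 Mg and 0.46472 O.
55.70 wt% SiO2 ÷ 60.083 g/mol = 0.92705 mol, giving 0.92705 Si and 1.85410 O.
Oxygen sums to 2.77837; scaling by 6/2.77837 = 2.15954 puts the formula on 6 O.
Mg: 0.46472 × 2.15954 = 1.004 atoms per formula unit.

1.004 Mg apfu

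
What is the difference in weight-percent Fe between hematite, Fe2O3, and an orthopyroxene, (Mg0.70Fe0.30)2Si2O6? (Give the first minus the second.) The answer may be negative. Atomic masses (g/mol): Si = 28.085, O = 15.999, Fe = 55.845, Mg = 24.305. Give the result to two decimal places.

M(Fe2O3) = 159.687 g/mol, so wt% Fe = 111.690/159.687 × 100 = 69.94%.
M((Mg0.70Fe0.30)2Si2O6) = 219.698 g/mol, so wt% Fe = 33.507/219.698 × 100 = 15.25%.
69.94 − 15.25 = 54.69 pp.

54.69 percentage points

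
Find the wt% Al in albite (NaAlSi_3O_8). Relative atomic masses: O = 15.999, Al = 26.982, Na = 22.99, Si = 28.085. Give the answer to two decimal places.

10.29 mass %

Formula mass = 1×22.99 + 1×26.982 + 3×28.085 + 8×15.999 = 262.219 g/mol, of which 26.982 g is Al.
So Al makes up 26.982/262.219 = 0.1029 of the mass, i.e. 10.29%.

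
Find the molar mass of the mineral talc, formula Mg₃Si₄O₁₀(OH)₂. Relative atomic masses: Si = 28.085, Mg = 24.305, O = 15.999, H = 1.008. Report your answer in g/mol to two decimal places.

379.26 g/mol

M = 3×24.305 + 4×28.085 + 12×15.999 + 2×1.008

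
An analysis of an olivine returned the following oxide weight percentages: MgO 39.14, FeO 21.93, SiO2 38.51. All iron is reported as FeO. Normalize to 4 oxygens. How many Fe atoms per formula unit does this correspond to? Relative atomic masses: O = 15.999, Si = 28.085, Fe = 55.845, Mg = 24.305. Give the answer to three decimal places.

0.477 Fe apfu

MgO: 39.14/40.304 = 0.97112 mol → 0.97112 mol Mg, 0.97112 mol O.
FeO: 21.93/71.844 = 0.30524 mol → 0.30524 mol Fe, 0.30524 mol O.
SiO2: 38.51/60.083 = 0.64095 mol → 0.64095 mol Si, 1.28190 mol O.
Total oxygen = 2.55826 mol. Normalization factor = 4/2.55826 = 1.56356.
Fe per 4 O = 0.30524 × 1.56356 = 0.477.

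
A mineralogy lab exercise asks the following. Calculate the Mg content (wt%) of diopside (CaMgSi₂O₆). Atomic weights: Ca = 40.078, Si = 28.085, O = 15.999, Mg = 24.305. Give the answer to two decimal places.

11.22 wt%

Formula mass = 1*40.078 + 1*24.305 + 2*28.085 + 6*15.999 = 216.547 g/mol, of which 24.305 g is Mg.
So Mg makes up 24.305/216.547 = 0.1122 of the mass, i.e. 11.22%.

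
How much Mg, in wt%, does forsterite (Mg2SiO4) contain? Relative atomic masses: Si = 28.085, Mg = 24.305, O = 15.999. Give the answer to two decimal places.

34.55 wt%

Molar mass of Mg2SiO4: 2×24.305 + 1×28.085 + 4×15.999 = 140.691 g/mol.
Mass of Mg per formula unit: 2 × 24.305 = 48.610 g.
Weight fraction Mg = 48.610 / 140.691 = 0.3455.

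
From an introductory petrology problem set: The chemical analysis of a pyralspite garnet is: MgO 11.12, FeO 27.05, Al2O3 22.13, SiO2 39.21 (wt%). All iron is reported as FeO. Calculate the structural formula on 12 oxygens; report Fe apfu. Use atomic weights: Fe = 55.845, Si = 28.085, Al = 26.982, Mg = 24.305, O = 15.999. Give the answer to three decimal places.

11.12 wt% MgO ÷ 40.304 g/mol = 0.27590 mol, giving 0.27590 Mg and 0.27590 O.
27.05 wt% FeO ÷ 71.844 g/mol = 0.37651 mol, giving 0.37651 Fe and 0.37651 O.
22.13 wt% Al2O3 ÷ 101.961 g/mol = 0.21704 mol, giving 0.43408 Al and 0.65112 O.
39.21 wt% SiO2 ÷ 60.083 g/mol = 0.65260 mol, giving 0.65260 Si and 1.30520 O.
Oxygen sums to 2.60873; scaling by 12/2.60873 = 4.59994 puts the formula on 12 O.
Fe: 0.37651 × 4.59994 = 1.732 atoms per formula unit.

1.732 Fe apfu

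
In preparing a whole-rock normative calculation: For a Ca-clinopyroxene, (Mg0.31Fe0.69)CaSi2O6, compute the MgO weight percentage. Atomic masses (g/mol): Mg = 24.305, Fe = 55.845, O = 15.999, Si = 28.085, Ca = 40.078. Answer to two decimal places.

Formula mass = 238.310 g/mol.
0.31 Mg → 0.3100 mol MgO per formula unit; M(MgO) = 40.304, so MgO mass = 12.494 g.
12.494/238.310 × 100 = 5.24 wt%.

5.24 wt%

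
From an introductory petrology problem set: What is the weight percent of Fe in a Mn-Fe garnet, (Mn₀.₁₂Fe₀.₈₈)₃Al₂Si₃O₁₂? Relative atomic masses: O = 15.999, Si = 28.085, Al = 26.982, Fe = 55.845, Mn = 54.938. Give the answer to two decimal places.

Formula mass = 0.36*54.938 + 2.64*55.845 + 2*26.982 + 3*28.085 + 12*15.999 = 497.415 g/mol, of which 147.431 g is Fe.
So Fe makes up 147.431/497.415 = 0.2964 of the mass, i.e. 29.64%.

29.64 wt%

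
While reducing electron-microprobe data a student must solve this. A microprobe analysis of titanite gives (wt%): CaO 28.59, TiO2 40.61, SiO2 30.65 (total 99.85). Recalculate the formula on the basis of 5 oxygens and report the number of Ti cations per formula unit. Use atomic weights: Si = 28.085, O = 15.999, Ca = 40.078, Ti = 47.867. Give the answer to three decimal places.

28.59 wt% CaO ÷ 56.077 g/mol = 0.50983 mol, giving 0.50983 Ca and 0.50983 O.
40.61 wt% TiO2 ÷ 79.865 g/mol = 0.50848 mol, giving 0.50848 Ti and 1.01696 O.
30.65 wt% SiO2 ÷ 60.083 g/mol = 0.51013 mol, giving 0.51013 Si and 1.02026 O.
Oxygen sums to 2.54705; scaling by 5/2.54705 = 1.96306 puts the formula on 5 O.
Ti: 0.50848 × 1.96306 = 0.998 atoms per formula unit.

0.998 Ti apfu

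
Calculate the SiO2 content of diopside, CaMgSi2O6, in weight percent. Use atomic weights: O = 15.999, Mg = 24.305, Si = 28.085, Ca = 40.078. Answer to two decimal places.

55.49 wt%

M(CaMgSi2O6) = 216.547 g/mol; M(SiO2) = 60.083 g/mol.
Moles SiO2 per formula unit = 2 Si ÷ 1 = 2.0000.
SiO2 fraction = (2.0000 × 60.083) / 216.547 = 120.166/216.547 = 0.5549.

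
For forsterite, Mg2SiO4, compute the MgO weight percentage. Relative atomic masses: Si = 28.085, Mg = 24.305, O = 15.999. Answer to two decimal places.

M(Mg2SiO4) = 140.691 g/mol; M(MgO) = 40.304 g/mol.
Moles MgO per formula unit = 2 Mg ÷ 1 = 2.0000.
MgO fraction = (2.0000 × 40.304) / 140.691 = 80.608/140.691 = 0.5729.

57.29 wt%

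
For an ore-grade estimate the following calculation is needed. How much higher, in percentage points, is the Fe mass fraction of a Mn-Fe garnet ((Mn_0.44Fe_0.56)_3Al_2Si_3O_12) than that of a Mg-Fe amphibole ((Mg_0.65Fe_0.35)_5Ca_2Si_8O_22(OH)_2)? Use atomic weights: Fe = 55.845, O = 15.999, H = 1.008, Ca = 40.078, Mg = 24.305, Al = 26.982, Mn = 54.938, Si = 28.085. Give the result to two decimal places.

7.63 percentage points

First mineral: 93.820 g Fe in 496.545 g formula = 18.89 wt% Fe.
Second mineral: 97.729 g Fe in 867.548 g formula = 11.26 wt% Fe.
18.89% − 11.26% gives a difference of 7.63 percentage points.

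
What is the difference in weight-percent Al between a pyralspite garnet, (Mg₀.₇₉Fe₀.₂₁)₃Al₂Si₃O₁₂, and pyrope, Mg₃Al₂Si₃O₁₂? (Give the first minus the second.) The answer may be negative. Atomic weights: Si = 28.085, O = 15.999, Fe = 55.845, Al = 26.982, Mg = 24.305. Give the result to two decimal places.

-0.63 percentage points

M((Mg₀.₇₉Fe₀.₂₁)₃Al₂Si₃O₁₂) = 422.992 g/mol, so wt% Al = 53.964/422.992 × 100 = 12.76%.
M(Mg₃Al₂Si₃O₁₂) = 403.122 g/mol, so wt% Al = 53.964/403.122 × 100 = 13.39%.
12.76 − 13.39 = -0.63 pp.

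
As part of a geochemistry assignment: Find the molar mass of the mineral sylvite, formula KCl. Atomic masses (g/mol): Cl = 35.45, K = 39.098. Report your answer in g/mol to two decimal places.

74.55 g/mol

M = 1×39.098 + 1×35.45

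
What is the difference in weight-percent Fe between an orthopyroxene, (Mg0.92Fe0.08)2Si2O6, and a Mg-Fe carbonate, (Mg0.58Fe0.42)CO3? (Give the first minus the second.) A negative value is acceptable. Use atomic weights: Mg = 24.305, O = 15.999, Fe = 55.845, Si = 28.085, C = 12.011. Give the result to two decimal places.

Fe in (Mg0.92Fe0.08)2Si2O6: molar mass 205.820 g/mol; 0.16×55.845 = 8.935 g → 4.34 wt%.
Fe in (Mg0.58Fe0.42)CO3: molar mass 97.560 g/mol; 0.42×55.845 = 23.455 g → 24.04 wt%.
Difference = 4.34 − 24.04 = -19.70 percentage points.

-19.70 percentage points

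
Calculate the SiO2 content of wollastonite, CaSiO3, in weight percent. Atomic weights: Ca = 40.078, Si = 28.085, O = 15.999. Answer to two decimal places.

51.72 wt%

Molar mass of CaSiO3 = 1·40.078 + 1·28.085 + 3·15.999 = 116.160 g/mol.
Each formula unit contains 1 Si, equivalent to 1/1 = 1.0000 mol SiO2.
M(SiO2) = 1×28.085 + 2×15.999 = 60.083 g/mol.
Mass of SiO2 per formula unit = 1.0000 × 60.083 = 60.083 g.
SiO2 wt% = 60.083 / 116.160 × 100 = 51.72%.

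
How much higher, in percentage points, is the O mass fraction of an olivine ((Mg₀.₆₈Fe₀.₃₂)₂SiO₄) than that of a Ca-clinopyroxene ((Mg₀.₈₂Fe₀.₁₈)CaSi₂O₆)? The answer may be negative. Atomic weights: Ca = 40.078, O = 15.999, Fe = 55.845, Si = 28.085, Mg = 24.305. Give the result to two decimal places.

O in (Mg₀.₆₈Fe₀.₃₂)₂SiO₄: molar mass 160.877 g/mol; 4×15.999 = 63.996 g → 39.78 wt%.
O in (Mg₀.₈₂Fe₀.₁₈)CaSi₂O₆: molar mass 222.224 g/mol; 6×15.999 = 95.994 g → 43.20 wt%.
Difference = 39.78 − 43.20 = -3.42 percentage points.

-3.42 percentage points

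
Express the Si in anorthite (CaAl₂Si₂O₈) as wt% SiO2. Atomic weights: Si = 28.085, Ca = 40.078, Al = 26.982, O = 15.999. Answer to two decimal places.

M(CaAl₂Si₂O₈) = 278.204 g/mol; M(SiO2) = 60.083 g/mol.
Moles SiO2 per formula unit = 2 Si ÷ 1 = 2.0000.
SiO2 fraction = (2.0000 × 60.083) / 278.204 = 120.166/278.204 = 0.4319.

43.19 wt%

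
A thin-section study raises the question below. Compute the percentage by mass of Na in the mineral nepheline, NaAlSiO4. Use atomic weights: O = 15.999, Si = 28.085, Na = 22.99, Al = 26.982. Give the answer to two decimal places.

M(NaAlSiO4) = 142.053 g/mol.
Na contributes 1 × 22.99 = 22.990 g per mole.
22.990/142.053 = 0.1618 → 16.18%.

16.18 mass %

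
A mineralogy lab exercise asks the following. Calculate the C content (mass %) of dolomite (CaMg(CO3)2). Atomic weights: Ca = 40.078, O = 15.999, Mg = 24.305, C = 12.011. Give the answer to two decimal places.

Formula mass = 1*40.078 + 1*24.305 + 2*12.011 + 6*15.999 = 184.399 g/mol, of which 24.022 g is C.
So C makes up 24.022/184.399 = 0.1303 of the mass, i.e. 13.03%.

13.03 mass %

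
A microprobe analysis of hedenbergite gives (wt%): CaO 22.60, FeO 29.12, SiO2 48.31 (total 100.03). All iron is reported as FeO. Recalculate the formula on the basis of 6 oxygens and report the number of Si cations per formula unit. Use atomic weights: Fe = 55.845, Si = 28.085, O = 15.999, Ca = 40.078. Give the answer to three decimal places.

CaO (M=56.077): mol = 0.40302; Ca = 0.40302, O = 0.40302.
FeO (M=71.844): mol = 0.40532; Fe = 0.40532, O = 0.40532.
SiO2 (M=60.083): mol = 0.80405; Si = 0.80405, O = 1.60810.
ΣO = 2.41644; factor = 6/ΣO = 2.48299.
Si apfu = 0.80405 × 2.48299 = 1.996.

1.996 Si apfu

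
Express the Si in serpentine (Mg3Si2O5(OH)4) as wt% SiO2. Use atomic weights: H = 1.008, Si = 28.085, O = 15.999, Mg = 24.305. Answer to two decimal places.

Formula mass = 277.108 g/mol.
2 Si → 2.0000 mol SiO2 per formula unit; M(SiO2) = 60.083, so SiO2 mass = 120.166 g.
120.166/277.108 × 100 = 43.36 wt%.

43.36 wt%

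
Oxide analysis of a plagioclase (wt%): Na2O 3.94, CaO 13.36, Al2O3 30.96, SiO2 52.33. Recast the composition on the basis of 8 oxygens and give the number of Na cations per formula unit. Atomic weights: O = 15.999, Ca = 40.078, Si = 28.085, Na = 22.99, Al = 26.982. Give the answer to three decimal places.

0.344 Na apfu

Na2O: 3.94/61.979 = 0.06357 mol → 0.12714 mol Na, 0.06357 mol O.
CaO: 13.36/56.077 = 0.23824 mol → 0.23824 mol Ca, 0.23824 mol O.
Al2O3: 30.96/101.961 = 0.30365 mol → 0.60730 mol Al, 0.91095 mol O.
SiO2: 52.33/60.083 = 0.87096 mol → 0.87096 mol Si, 1.74192 mol O.
Total oxygen = 2.95468 mol. Normalization factor = 8/2.95468 = 2.70757.
Na per 8 O = 0.12714 × 2.70757 = 0.344.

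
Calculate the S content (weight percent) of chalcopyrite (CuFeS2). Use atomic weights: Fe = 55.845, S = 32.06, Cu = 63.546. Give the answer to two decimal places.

34.94 weight percent

Formula mass = 1×63.546 + 1×55.845 + 2×32.06 = 183.511 g/mol, of which 64.120 g is S.
So S makes up 64.120/183.511 = 0.3494 of the mass, i.e. 34.94%.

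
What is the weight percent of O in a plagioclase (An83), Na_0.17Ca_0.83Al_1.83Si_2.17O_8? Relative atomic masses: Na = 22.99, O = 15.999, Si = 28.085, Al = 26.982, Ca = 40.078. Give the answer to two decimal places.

Formula mass = 0.17×22.99 + 0.83×40.078 + 1.83×26.982 + 2.17×28.085 + 8×15.999 = 275.487 g/mol, of which 127.992 g is O.
So O makes up 127.992/275.487 = 0.4646 of the mass, i.e. 46.46%.

46.46 weight percent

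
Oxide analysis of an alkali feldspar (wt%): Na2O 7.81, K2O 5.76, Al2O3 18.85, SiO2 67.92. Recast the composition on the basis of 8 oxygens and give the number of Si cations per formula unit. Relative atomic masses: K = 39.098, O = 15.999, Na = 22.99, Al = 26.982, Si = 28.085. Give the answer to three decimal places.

3.012 Si apfu

7.81 wt% Na2O ÷ 61.979 g/mol = 0.12601 mol, giving 0.25202 Na and 0.12601 O.
5.76 wt% K2O ÷ 94.195 g/mol = 0.06115 mol, giving 0.12230 K and 0.06115 O.
18.85 wt% Al2O3 ÷ 101.961 g/mol = 0.18487 mol, giving 0.36974 Al and 0.55461 O.
67.92 wt% SiO2 ÷ 60.083 g/mol = 1.13044 mol, giving 1.13044 Si and 2.26088 O.
Oxygen sums to 3.00265; scaling by 8/3.00265 = 2.66431 puts the formula on 8 O.
Si: 1.13044 × 2.66431 = 3.012 atoms per formula unit.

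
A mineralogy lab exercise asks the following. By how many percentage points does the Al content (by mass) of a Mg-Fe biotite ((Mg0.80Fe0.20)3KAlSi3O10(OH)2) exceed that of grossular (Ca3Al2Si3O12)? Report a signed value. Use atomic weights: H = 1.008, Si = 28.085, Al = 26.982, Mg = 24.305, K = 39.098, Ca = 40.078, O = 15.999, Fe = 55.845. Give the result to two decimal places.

-5.79 percentage points

First mineral: 26.982 g Al in 436.178 g formula = 6.19 wt% Al.
Second mineral: 53.964 g Al in 450.441 g formula = 11.98 wt% Al.
6.19% − 11.98% gives a difference of -5.79 percentage points.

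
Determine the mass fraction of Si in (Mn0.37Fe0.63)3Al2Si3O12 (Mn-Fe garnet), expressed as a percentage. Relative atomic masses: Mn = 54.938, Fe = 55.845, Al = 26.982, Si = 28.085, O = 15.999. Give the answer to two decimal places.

16.96 weight percent

Formula mass = 1.11×54.938 + 1.89×55.845 + 2×26.982 + 3×28.085 + 12×15.999 = 496.735 g/mol, of which 84.255 g is Si.
So Si makes up 84.255/496.735 = 0.1696 of the mass, i.e. 16.96%.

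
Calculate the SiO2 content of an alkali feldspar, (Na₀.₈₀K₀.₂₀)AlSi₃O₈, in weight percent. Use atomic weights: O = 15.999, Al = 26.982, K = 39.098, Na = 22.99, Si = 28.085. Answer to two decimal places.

67.91 wt%

Molar mass of (Na₀.₈₀K₀.₂₀)AlSi₃O₈ = 0.80×22.99 + 0.20×39.098 + 1×26.982 + 3×28.085 + 8×15.999 = 265.441 g/mol.
Each formula unit contains 3 Si, equivalent to 3/1 = 3.0000 mol SiO2.
M(SiO2) = 1×28.085 + 2×15.999 = 60.083 g/mol.
Mass of SiO2 per formula unit = 3.0000 × 60.083 = 180.249 g.
SiO2 wt% = 180.249 / 265.441 × 100 = 67.91%.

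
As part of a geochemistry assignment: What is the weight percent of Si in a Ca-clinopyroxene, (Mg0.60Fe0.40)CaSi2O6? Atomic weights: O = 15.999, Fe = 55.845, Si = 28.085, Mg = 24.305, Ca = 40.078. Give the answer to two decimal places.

24.51 weight percent

Molar mass of (Mg0.60Fe0.40)CaSi2O6: 0.60·24.305 + 0.40·55.845 + 1·40.078 + 2·28.085 + 6·15.999 = 229.163 g/mol.
Mass of Si per formula unit: 2 × 28.085 = 56.170 g.
Weight fraction Si = 56.170 / 229.163 = 0.2451.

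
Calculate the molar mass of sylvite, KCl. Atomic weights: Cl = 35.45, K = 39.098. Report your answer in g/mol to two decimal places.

K: 1 × 39.098 = 39.0980
Cl: 1 × 35.45 = 35.4500
Summing the contributions gives the formula mass.

74.55 g/mol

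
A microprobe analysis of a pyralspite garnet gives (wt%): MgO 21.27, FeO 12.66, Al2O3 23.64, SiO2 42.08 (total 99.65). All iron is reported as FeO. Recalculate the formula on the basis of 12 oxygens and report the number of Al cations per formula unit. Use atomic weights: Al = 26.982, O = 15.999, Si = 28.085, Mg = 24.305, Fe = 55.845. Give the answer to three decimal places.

MgO: 21.27/40.304 = 0.52774 mol → 0.52774 mol Mg, 0.52774 mol O.
FeO: 12.66/71.844 = 0.17622 mol → 0.17622 mol Fe, 0.17622 mol O.
Al2O3: 23.64/101.961 = 0.23185 mol → 0.46370 mol Al, 0.69555 mol O.
SiO2: 42.08/60.083 = 0.70036 mol → 0.70036 mol Si, 1.40072 mol O.
Total oxygen = 2.80023 mol. Normalization factor = 12/2.80023 = 4.28536.
Al per 12 O = 0.46370 × 4.28536 = 1.987.

1.987 Al apfu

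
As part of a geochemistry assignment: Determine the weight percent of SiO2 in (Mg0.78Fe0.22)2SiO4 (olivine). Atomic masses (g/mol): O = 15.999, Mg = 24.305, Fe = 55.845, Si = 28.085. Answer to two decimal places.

38.87 wt%

Molar mass of (Mg0.78Fe0.22)2SiO4 = 1.56×24.305 + 0.44×55.845 + 1×28.085 + 4×15.999 = 154.569 g/mol.
Each formula unit contains 1 Si, equivalent to 1/1 = 1.0000 mol SiO2.
M(SiO2) = 1×28.085 + 2×15.999 = 60.083 g/mol.
Mass of SiO2 per formula unit = 1.0000 × 60.083 = 60.083 g.
SiO2 wt% = 60.083 / 154.569 × 100 = 38.87%.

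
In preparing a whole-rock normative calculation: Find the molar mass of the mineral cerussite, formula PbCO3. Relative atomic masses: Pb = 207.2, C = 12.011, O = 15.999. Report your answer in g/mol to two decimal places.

267.21 g/mol

M = 1×207.2 + 1×12.011 + 3×15.999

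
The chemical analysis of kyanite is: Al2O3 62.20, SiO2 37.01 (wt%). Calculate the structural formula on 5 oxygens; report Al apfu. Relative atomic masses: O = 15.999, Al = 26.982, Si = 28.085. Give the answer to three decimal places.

62.20 wt% Al2O3 ÷ 101.961 g/mol = 0.61004 mol, giving 1.22008 Al and 1.83012 O.
37.01 wt% SiO2 ÷ 60.083 g/mol = 0.61598 mol, giving 0.61598 Si and 1.23196 O.
Oxygen sums to 3.06208; scaling by 5/3.06208 = 1.63288 puts the formula on 5 O.
Al: 1.22008 × 1.63288 = 1.992 atoms per formula unit.

1.992 Al apfu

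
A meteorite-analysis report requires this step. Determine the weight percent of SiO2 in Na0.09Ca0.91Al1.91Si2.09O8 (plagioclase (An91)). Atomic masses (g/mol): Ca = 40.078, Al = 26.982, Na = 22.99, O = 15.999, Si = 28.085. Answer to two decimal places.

M(Na0.09Ca0.91Al1.91Si2.09O8) = 276.765 g/mol; M(SiO2) = 60.083 g/mol.
Moles SiO2 per formula unit = 2.09 Si ÷ 1 = 2.0900.
SiO2 fraction = (2.0900 × 60.083) / 276.765 = 125.573/276.765 = 0.4537.

45.37 wt%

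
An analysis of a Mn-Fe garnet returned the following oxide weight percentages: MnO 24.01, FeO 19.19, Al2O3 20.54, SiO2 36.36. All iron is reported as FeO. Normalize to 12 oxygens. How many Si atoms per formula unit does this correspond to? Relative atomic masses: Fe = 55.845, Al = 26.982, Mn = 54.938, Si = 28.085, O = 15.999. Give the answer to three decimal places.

MnO: 24.01/70.937 = 0.33847 mol → 0.33847 mol Mn, 0.33847 mol O.
FeO: 19.19/71.844 = 0.26711 mol → 0.26711 mol Fe, 0.26711 mol O.
Al2O3: 20.54/101.961 = 0.20145 mol → 0.40290 mol Al, 0.60435 mol O.
SiO2: 36.36/60.083 = 0.60516 mol → 0.60516 mol Si, 1.21032 mol O.
Total oxygen = 2.42025 mol. Normalization factor = 12/2.42025 = 4.95817.
Si per 12 O = 0.60516 × 4.95817 = 3.000.

3.000 Si apfu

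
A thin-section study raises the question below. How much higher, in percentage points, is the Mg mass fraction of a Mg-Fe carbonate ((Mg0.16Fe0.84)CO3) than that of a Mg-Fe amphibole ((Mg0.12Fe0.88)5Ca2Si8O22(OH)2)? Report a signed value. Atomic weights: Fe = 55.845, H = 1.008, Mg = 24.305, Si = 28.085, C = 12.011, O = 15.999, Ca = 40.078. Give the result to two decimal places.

First mineral: 3.889 g Mg in 110.807 g formula = 3.51 wt% Mg.
Second mineral: 14.583 g Mg in 951.129 g formula = 1.53 wt% Mg.
3.51% − 1.53% gives a difference of 1.98 percentage points.

1.98 percentage points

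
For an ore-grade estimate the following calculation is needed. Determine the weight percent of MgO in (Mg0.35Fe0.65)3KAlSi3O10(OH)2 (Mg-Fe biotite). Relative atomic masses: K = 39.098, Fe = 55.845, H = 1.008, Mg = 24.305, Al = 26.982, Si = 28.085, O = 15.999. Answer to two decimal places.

M((Mg0.35Fe0.65)3KAlSi3O10(OH)2) = 478.757 g/mol; M(MgO) = 40.304 g/mol.
Moles MgO per formula unit = 1.05 Mg ÷ 1 = 1.0500.
MgO fraction = (1.0500 × 40.304) / 478.757 = 42.319/478.757 = 0.0884.

8.84 wt%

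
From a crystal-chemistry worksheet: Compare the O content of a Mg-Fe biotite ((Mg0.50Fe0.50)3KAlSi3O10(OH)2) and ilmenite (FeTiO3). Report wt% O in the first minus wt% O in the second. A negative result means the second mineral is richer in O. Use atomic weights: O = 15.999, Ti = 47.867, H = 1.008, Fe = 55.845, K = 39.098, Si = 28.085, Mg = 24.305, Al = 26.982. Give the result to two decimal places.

9.69 percentage points

M((Mg0.50Fe0.50)3KAlSi3O10(OH)2) = 464.564 g/mol, so wt% O = 191.988/464.564 × 100 = 41.33%.
M(FeTiO3) = 151.709 g/mol, so wt% O = 47.997/151.709 × 100 = 31.64%.
41.33 − 31.64 = 9.69 pp.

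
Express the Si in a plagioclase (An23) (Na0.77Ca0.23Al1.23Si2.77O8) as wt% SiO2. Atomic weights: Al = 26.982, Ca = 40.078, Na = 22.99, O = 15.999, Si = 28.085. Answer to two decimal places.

M(Na0.77Ca0.23Al1.23Si2.77O8) = 265.896 g/mol; M(SiO2) = 60.083 g/mol.
Moles SiO2 per formula unit = 2.77 Si ÷ 1 = 2.7700.
SiO2 fraction = (2.7700 × 60.083) / 265.896 = 166.430/265.896 = 0.6259.

62.59 wt%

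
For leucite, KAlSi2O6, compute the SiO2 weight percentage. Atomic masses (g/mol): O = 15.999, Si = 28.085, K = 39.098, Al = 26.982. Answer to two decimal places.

M(KAlSi2O6) = 218.244 g/mol; M(SiO2) = 60.083 g/mol.
Moles SiO2 per formula unit = 2 Si ÷ 1 = 2.0000.
SiO2 fraction = (2.0000 × 60.083) / 218.244 = 120.166/218.244 = 0.5506.

55.06 wt%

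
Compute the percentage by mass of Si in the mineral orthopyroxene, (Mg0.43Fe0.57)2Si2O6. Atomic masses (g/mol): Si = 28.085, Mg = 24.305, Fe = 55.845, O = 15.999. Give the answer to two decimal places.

23.73 mass %

M((Mg0.43Fe0.57)2Si2O6) = 236.730 g/mol.
Si contributes 2 × 28.085 = 56.170 g per mole.
56.170/236.730 = 0.2373 → 23.73%.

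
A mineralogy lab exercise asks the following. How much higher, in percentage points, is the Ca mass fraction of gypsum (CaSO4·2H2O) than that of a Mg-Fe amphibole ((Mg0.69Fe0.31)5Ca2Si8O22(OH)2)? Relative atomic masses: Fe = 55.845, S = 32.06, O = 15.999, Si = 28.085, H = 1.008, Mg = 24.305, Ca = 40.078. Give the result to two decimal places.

13.97 percentage points

M(CaSO4·2H2O) = 172.164 g/mol, so wt% Ca = 40.078/172.164 × 100 = 23.28%.
M((Mg0.69Fe0.31)5Ca2Si8O22(OH)2) = 861.240 g/mol, so wt% Ca = 80.156/861.240 × 100 = 9.31%.
23.28 − 9.31 = 13.97 pp.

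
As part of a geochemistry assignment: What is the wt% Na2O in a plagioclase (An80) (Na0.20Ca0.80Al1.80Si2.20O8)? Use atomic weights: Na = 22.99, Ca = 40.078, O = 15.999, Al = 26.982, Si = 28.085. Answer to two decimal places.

M(Na0.20Ca0.80Al1.80Si2.20O8) = 275.007 g/mol; M(Na2O) = 61.979 g/mol.
Moles Na2O per formula unit = 0.20 Na ÷ 2 = 0.1000.
Na2O fraction = (0.1000 × 61.979) / 275.007 = 6.198/275.007 = 0.0225.

2.25 wt%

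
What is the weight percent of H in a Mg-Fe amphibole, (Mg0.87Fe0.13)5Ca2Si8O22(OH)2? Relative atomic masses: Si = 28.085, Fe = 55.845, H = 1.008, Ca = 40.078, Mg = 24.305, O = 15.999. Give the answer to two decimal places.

0.24 mass %

Formula mass = 4.35×24.305 + 0.65×55.845 + 2×40.078 + 8×28.085 + 24×15.999 + 2×1.008 = 832.854 g/mol, of which 2.016 g is H.
So H makes up 2.016/832.854 = 0.0024 of the mass, i.e. 0.24%.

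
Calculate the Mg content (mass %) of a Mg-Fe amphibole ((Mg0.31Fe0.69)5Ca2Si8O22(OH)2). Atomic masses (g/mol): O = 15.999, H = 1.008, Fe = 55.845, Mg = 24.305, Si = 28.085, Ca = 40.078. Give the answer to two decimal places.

4.09 mass %

Molar mass of (Mg0.31Fe0.69)5Ca2Si8O22(OH)2: 1.55*24.305 + 3.45*55.845 + 2*40.078 + 8*28.085 + 24*15.999 + 2*1.008 = 921.166 g/mol.
Mass of Mg per formula unit: 1.55 × 24.305 = 37.673 g.
Weight fraction Mg = 37.673 / 921.166 = 0.0409.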